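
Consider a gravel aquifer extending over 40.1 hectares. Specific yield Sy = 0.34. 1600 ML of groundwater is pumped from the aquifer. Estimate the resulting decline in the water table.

A = 40.1 hectares = 4.01 × 10^5 m²
ΔV = 1600 ML = 1.6 × 10^6 m³
Δh = ΔV / (Sy × A) = 1.6 × 10^6 m³ / (0.34 × 4.01 × 10^5 m²) = 11.74 m

Δh ≈ 11.7 m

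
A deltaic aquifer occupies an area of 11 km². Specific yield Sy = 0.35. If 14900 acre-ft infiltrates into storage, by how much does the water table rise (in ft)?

Δh ≈ 15.7 ft

A = 11 km² = 1.1 × 10^7 m²
ΔV = 14900 acre-ft = 1.838 × 10^7 m³
Δh = ΔV / (Sy × A) = 1.838 × 10^7 m³ / (0.35 × 1.1 × 10^7 m²) = 4.774 m
Δh = 4.774 m = 15.66 ft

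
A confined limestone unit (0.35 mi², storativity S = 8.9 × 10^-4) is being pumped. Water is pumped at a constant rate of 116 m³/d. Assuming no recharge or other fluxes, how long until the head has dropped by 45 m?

t ≈ 313 days

A = 0.35 mi² = 9.065 × 10^5 m²
ΔV = S × A × Δh = 8.9 × 10^-4 × 9.065 × 10^5 × 45 = 36310 m³
t = ΔV / Q = 36310 m³ / 116 m³/d = 313 d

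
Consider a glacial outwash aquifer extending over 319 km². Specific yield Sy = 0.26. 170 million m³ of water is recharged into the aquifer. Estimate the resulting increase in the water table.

Δh ≈ 2.05 m

A = 319 km² = 3.19 × 10^8 m²
ΔV = 170 million m³ = 1.7 × 10^8 m³
Δh = ΔV / (Sy × A) = 1.7 × 10^8 m³ / (0.26 × 3.19 × 10^8 m²) = 2.05 m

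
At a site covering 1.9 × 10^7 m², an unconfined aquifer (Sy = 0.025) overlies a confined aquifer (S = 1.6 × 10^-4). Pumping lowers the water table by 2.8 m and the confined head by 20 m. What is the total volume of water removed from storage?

ΔV ≈ 1.39 × 10^6 m³

Unconfined: ΔV_u = Sy × A × Δh_u = 0.025 × 1.9 × 10^7 × 2.8 = 1.33 × 10^6 m³
Confined: ΔV_c = S × A × Δh_c = 1.6 × 10^-4 × 1.9 × 10^7 × 20 = 60800 m³
Total ΔV = 1.33 × 10^6 + 60800 = 1.391 × 10^6 m³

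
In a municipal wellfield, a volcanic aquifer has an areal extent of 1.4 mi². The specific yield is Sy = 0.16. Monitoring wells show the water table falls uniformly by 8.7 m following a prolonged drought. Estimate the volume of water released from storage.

A = 1.4 mi² = 3.626 × 10^6 m²
ΔV = Sy × A × Δh = 0.16 × 3.626 × 10^6 m² × 8.7 m = 5.047 × 10^6 m³

ΔV ≈ 5.05 × 10^6 m³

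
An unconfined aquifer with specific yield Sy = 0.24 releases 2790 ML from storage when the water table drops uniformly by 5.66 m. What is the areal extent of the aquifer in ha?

A ≈ 205 ha

ΔV = 2790 ML = 2.79 × 10^6 m³
A = ΔV / (Sy × Δh) = 2.79 × 10^6 / (0.24 × 5.66) = 2.054 × 10^6 m²
A = 2.054 × 10^6 m² = 205.4 ha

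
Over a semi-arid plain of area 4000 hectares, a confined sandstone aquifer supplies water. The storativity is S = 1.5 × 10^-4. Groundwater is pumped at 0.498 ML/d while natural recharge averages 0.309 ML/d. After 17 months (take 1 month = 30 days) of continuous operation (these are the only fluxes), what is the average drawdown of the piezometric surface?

Δh ≈ 16.1 m

A = 4000 hectares = 4 × 10^7 m²
Net abstraction = 0.498 − 0.309 = 0.189 ML/d
Q_net = 0.189 ML/d = 189 m³/d
t = 17 months = 510 d
ΔV = Q × t = 189 m³/d × 510 d = 96390 m³
Δh = ΔV / (S × A) = 96390 / (1.5 × 10^-4 × 4 × 10^7) = 16.07 m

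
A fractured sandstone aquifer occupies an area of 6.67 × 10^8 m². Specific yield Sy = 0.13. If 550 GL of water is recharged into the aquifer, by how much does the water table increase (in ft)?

ΔV = 550 GL = 5.5 × 10^8 m³
Δh = ΔV / (Sy × A) = 5.5 × 10^8 m³ / (0.13 × 6.67 × 10^8 m²) = 6.343 m
Δh = 6.343 m = 20.81 ft

Δh ≈ 20.8 ft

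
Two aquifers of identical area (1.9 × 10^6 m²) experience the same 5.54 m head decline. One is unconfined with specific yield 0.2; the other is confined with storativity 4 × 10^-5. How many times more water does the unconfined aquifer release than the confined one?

Unconfined: ΔV_u = Sy × A × Δh = 0.2 × 1.9 × 10^6 × 5.54 = 2.105 × 10^6 m³
Confined: ΔV_c = S × A × Δh = 4 × 10^-5 × 1.9 × 10^6 × 5.54 = 421 m³
Ratio = ΔV_u / ΔV_c = Sy / S = 0.2 / 4 × 10^-5 = 5000

ΔV_u / ΔV_c ≈ 5000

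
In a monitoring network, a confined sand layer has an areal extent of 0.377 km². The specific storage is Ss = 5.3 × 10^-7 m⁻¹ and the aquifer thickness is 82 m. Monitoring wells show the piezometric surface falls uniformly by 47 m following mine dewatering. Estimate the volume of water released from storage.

ΔV ≈ 770 m³

S = Ss × b = 5.3 × 10^-7 m⁻¹ × 82 m = 4.346 × 10^-5
A = 0.377 km² = 3.77 × 10^5 m²
ΔV = S × A × Δh = 4.346 × 10^-5 × 3.77 × 10^5 m² × 47 m = 770.1 m³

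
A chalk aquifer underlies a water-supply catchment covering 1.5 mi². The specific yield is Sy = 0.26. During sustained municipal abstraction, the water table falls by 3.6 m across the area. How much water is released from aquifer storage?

A = 1.5 mi² = 3.885 × 10^6 m²
ΔV = Sy × A × Δh = 0.26 × 3.885 × 10^6 m² × 3.6 m = 3.636 × 10^6 m³

ΔV ≈ 3.64 × 10^6 m³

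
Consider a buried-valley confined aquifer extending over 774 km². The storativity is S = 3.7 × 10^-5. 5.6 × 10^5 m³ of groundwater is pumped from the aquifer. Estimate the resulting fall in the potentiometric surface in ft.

Δh ≈ 64.2 ft

A = 774 km² = 7.74 × 10^8 m²
Δh = ΔV / (S × A) = 5.6 × 10^5 m³ / (3.7 × 10^-5 × 7.74 × 10^8 m²) = 19.55 m
Δh = 19.55 m = 64.15 ft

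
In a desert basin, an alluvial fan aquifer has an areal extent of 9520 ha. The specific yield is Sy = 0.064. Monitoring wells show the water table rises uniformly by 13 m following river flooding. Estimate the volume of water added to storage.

ΔV ≈ 7.92 × 10^7 m³

A = 9520 ha = 9.52 × 10^7 m²
ΔV = Sy × A × Δh = 0.064 × 9.52 × 10^7 m² × 13 m = 7.921 × 10^7 m³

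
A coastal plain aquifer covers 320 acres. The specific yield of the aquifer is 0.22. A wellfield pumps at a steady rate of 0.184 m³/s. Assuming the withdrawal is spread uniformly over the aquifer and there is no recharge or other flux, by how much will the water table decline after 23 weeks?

Δh ≈ 8.98 m

A = 320 acres = 1.295 × 10^6 m²
Q = 0.184 m³/s = 15900 m³/d
t = 23 weeks = 161 d
ΔV = Q × t = 15900 m³/d × 161 d = 2.56 × 10^6 m³
Δh = ΔV / (Sy × A) = 2.56 × 10^6 / (0.22 × 1.295 × 10^6) = 8.984 m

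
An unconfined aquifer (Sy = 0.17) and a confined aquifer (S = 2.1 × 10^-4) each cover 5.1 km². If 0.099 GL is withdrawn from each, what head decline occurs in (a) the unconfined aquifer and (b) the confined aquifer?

A = 5.1 km² = 5.1 × 10^6 m²
ΔV = 0.099 GL = 99000 m³
Unconfined: Δh_u = ΔV/(Sy·A) = 99000/(0.17 × 5.1 × 10^6) = 0.1142 m
Confined: Δh_c = ΔV/(S·A) = 99000/(2.1 × 10^-4 × 5.1 × 10^6) = 92.44 m

Δh_u ≈ 0.114 m; Δh_c ≈ 92.4 m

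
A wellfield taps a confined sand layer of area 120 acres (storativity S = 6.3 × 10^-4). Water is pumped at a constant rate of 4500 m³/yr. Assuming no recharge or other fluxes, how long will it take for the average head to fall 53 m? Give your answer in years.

t ≈ 3.6 years

A = 120 acres = 4.856 × 10^5 m²
ΔV = S × A × Δh = 6.3 × 10^-4 × 4.856 × 10^5 × 53 = 16210 m³
Q = 4500 m³/yr = 12.33 m³/d
t = ΔV / Q = 16210 m³ / 12.33 m³/d = 1315 d
t = 1315 d ≈ 3.603 years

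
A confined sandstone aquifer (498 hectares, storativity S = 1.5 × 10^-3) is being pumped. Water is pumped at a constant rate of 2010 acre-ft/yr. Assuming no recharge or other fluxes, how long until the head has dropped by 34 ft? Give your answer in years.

t ≈ 0.0312 years

A = 498 hectares = 4.98 × 10^6 m²
Δh = 34 ft = 10.36 m
ΔV = S × A × Δh = 0.0015 × 4.98 × 10^6 × 10.36 = 77410 m³
Q = 2010 acre-ft/yr = 6793 m³/d
t = ΔV / Q = 77410 m³ / 6793 m³/d = 11.4 d
t = 11.4 d ≈ 0.03122 years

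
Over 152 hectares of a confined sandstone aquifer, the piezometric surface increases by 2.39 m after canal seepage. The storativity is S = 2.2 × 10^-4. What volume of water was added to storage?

A = 152 hectares = 1.52 × 10^6 m²
ΔV = S × A × Δh = 2.2 × 10^-4 × 1.52 × 10^6 m² × 2.39 m = 799.2 m³

ΔV ≈ 799 m³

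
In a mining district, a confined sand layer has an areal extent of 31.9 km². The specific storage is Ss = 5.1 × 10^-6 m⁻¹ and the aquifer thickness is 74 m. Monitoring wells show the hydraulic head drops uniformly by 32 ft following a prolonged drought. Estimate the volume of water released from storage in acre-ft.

ΔV ≈ 95.2 acre-ft

S = Ss × b = 5.1 × 10^-6 m⁻¹ × 74 m = 3.774 × 10^-4
A = 31.9 km² = 3.19 × 10^7 m²
Δh = 32 ft = 9.754 m
ΔV = S × A × Δh = 3.774 × 10^-4 × 3.19 × 10^7 m² × 9.754 m = 1.174 × 10^5 m³
ΔV = 1.174 × 10^5 m³ = 95.2 acre-ft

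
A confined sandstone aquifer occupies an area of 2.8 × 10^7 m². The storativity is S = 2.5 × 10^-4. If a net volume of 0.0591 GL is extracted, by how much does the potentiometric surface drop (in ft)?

Δh ≈ 27.7 ft

ΔV = 0.0591 GL = 59100 m³
Δh = ΔV / (S × A) = 59100 m³ / (2.5 × 10^-4 × 2.8 × 10^7 m²) = 8.443 m
Δh = 8.443 m = 27.7 ft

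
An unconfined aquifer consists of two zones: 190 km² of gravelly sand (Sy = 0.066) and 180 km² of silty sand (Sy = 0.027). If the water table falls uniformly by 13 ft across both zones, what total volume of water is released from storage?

A₁ = 190 km² = 1.9 × 10^8 m²; A₂ = 180 km² = 1.8 × 10^8 m²
Δh = 13 ft = 3.962 m
ΔV₁ = 0.066 × 1.9 × 10^8 × 3.962 = 4.969 × 10^7 m³
ΔV₂ = 0.027 × 1.8 × 10^8 × 3.962 = 1.926 × 10^7 m³
ΔV = ΔV₁ + ΔV₂ = 6.895 × 10^7 m³

ΔV ≈ 6.89 × 10^7 m³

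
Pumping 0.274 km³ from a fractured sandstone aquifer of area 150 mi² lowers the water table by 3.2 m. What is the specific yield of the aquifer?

Sy ≈ 0.22

A = 150 mi² = 3.885 × 10^8 m²
ΔV = 0.274 km³ = 2.74 × 10^8 m³
Sy = ΔV / (A × Δh) = 2.74 × 10^8 m³ / (3.885 × 10^8 m² × 3.2 m) = 0.2204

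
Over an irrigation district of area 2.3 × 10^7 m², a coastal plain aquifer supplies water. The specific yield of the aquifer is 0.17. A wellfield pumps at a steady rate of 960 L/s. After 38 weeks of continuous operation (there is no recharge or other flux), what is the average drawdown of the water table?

Q = 960 L/s = 82940 m³/d
t = 38 weeks = 266 d
ΔV = Q × t = 82940 m³/d × 266 d = 2.206 × 10^7 m³
Δh = ΔV / (Sy × A) = 2.206 × 10^7 / (0.17 × 2.3 × 10^7) = 5.643 m

Δh ≈ 5.64 m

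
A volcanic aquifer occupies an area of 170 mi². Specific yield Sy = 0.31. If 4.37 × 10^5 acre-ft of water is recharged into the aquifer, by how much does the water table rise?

A = 170 mi² = 4.403 × 10^8 m²
ΔV = 4.37 × 10^5 acre-ft = 5.39 × 10^8 m³
Δh = ΔV / (Sy × A) = 5.39 × 10^8 m³ / (0.31 × 4.403 × 10^8 m²) = 3.949 m

Δh ≈ 3.95 m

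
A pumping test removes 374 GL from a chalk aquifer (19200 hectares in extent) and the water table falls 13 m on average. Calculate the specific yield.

Sy ≈ 0.15

A = 19200 hectares = 1.92 × 10^8 m²
ΔV = 374 GL = 3.74 × 10^8 m³
Sy = ΔV / (A × Δh) = 3.74 × 10^8 m³ / (1.92 × 10^8 m² × 13 m) = 0.1498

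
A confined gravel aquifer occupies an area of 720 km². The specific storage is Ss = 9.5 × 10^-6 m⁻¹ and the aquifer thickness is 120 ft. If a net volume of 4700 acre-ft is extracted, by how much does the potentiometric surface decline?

b = 120 ft = 36.58 m
S = Ss × b = 9.5 × 10^-6 m⁻¹ × 36.58 m = 3.475 × 10^-4
A = 720 km² = 7.2 × 10^8 m²
ΔV = 4700 acre-ft = 5.797 × 10^6 m³
Δh = ΔV / (S × A) = 5.797 × 10^6 m³ / (3.475 × 10^-4 × 7.2 × 10^8 m²) = 23.17 m

Δh ≈ 23.2 m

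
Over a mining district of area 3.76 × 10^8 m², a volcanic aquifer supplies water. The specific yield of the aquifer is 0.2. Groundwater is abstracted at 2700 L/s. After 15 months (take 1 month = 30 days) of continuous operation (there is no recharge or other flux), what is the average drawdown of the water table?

Q = 2700 L/s = 2.333 × 10^5 m³/d
t = 15 months = 450 d
ΔV = Q × t = 2.333 × 10^5 m³/d × 450 d = 1.05 × 10^8 m³
Δh = ΔV / (Sy × A) = 1.05 × 10^8 / (0.2 × 3.76 × 10^8) = 1.396 m

Δh ≈ 1.4 m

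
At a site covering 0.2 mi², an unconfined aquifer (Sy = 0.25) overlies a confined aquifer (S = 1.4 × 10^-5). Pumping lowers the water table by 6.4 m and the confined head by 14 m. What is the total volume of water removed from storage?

A = 0.2 mi² = 5.18 × 10^5 m²
Unconfined: ΔV_u = Sy × A × Δh_u = 0.25 × 5.18 × 10^5 × 6.4 = 8.288 × 10^5 m³
Confined: ΔV_c = S × A × Δh_c = 1.4 × 10^-5 × 5.18 × 10^5 × 14 = 101.5 m³
Total ΔV = 8.288 × 10^5 + 101.5 = 8.289 × 10^5 m³

ΔV ≈ 8.29 × 10^5 m³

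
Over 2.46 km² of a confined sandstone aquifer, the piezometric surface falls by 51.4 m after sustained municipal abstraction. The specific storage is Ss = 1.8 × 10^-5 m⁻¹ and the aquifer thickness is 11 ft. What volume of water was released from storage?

b = 11 ft = 3.353 m
S = Ss × b = 1.8 × 10^-5 m⁻¹ × 3.353 m = 6.035 × 10^-5
A = 2.46 km² = 2.46 × 10^6 m²
ΔV = S × A × Δh = 6.035 × 10^-5 × 2.46 × 10^6 m² × 51.4 m = 7631 m³

ΔV ≈ 7630 m³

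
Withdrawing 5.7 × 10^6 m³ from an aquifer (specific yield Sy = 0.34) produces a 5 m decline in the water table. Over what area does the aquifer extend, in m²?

A = ΔV / (Sy × Δh) = 5.7 × 10^6 / (0.34 × 5) = 3.353 × 10^6 m²

A ≈ 3.35 × 10^6 m²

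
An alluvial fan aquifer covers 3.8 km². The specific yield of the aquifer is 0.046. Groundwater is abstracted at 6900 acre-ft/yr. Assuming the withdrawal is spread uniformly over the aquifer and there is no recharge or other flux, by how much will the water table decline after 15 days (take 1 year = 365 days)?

A = 3.8 km² = 3.8 × 10^6 m²
Q = 6900 acre-ft/yr = 23320 m³/d
ΔV = Q × t = 23320 m³/d × 15 d = 3.498 × 10^5 m³
Δh = ΔV / (Sy × A) = 3.498 × 10^5 / (0.046 × 3.8 × 10^6) = 2.001 m

Δh ≈ 2 m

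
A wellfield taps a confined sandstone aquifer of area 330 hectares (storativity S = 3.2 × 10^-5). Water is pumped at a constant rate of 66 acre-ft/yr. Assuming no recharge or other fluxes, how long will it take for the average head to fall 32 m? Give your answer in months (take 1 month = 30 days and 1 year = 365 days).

t ≈ 0.505 months

A = 330 hectares = 3.3 × 10^6 m²
ΔV = S × A × Δh = 3.2 × 10^-5 × 3.3 × 10^6 × 32 = 3379 m³
Q = 66 acre-ft/yr = 223 m³/d
t = ΔV / Q = 3379 m³ / 223 m³/d = 15.15 d
t = 15.15 d ≈ 0.505 months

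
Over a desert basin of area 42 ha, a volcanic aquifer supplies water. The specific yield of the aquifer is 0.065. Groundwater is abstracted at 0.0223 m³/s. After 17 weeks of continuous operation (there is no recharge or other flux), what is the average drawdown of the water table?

Δh ≈ 8.4 m

A = 42 ha = 4.2 × 10^5 m²
Q = 0.0223 m³/s = 1927 m³/d
t = 17 weeks = 119 d
ΔV = Q × t = 1927 m³/d × 119 d = 2.293 × 10^5 m³
Δh = ΔV / (Sy × A) = 2.293 × 10^5 / (0.065 × 4.2 × 10^5) = 8.399 m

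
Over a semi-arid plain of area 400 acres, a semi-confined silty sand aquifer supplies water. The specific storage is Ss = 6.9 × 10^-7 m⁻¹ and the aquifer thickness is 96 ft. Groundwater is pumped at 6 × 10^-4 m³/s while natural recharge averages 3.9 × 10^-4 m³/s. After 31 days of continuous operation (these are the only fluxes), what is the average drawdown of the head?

b = 96 ft = 29.26 m
S = Ss × b = 6.9 × 10^-7 m⁻¹ × 29.26 m = 2.019 × 10^-5
A = 400 acres = 1.619 × 10^6 m²
Net abstraction = 6 × 10^-4 − 3.9 × 10^-4 = 2.1 × 10^-4 m³/s
Q_net = 2.1 × 10^-4 m³/s = 18.14 m³/d
ΔV = Q × t = 18.14 m³/d × 31 d = 562.5 m³
Δh = ΔV / (S × A) = 562.5 / (2.019 × 10^-5 × 1.619 × 10^6) = 17.21 m

Δh ≈ 17.2 m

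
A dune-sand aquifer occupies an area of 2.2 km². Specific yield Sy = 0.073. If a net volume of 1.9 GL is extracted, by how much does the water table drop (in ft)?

A = 2.2 km² = 2.2 × 10^6 m²
ΔV = 1.9 GL = 1.9 × 10^6 m³
Δh = ΔV / (Sy × A) = 1.9 × 10^6 m³ / (0.073 × 2.2 × 10^6 m²) = 11.83 m
Δh = 11.83 m = 38.81 ft

Δh ≈ 38.8 ft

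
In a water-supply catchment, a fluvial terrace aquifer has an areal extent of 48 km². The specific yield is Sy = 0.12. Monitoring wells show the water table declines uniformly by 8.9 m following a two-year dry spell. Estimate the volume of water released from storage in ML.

A = 48 km² = 4.8 × 10^7 m²
ΔV = Sy × A × Δh = 0.12 × 4.8 × 10^7 m² × 8.9 m = 5.126 × 10^7 m³
ΔV = 5.126 × 10^7 m³ = 51260 ML

ΔV ≈ 51300 ML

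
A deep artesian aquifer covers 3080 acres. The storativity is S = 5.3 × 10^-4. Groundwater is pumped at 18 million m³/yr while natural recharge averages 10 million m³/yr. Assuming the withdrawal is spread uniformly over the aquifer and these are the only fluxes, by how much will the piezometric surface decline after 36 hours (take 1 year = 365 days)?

A = 3080 acres = 1.246 × 10^7 m²
Net abstraction = 18 − 10 = 8 million m³/yr
Q_net = 8 million m³/yr = 21920 m³/d
t = 36 hours = 1.5 d
ΔV = Q × t = 21920 m³/d × 1.5 d = 32880 m³
Δh = ΔV / (S × A) = 32880 / (5.3 × 10^-4 × 1.246 × 10^7) = 4.977 m

Δh ≈ 4.98 m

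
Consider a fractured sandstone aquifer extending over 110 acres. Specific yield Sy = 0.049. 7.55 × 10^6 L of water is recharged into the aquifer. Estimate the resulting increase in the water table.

Δh ≈ 0.346 m

A = 110 acres = 4.452 × 10^5 m²
ΔV = 7.55 × 10^6 L = 7550 m³
Δh = ΔV / (Sy × A) = 7550 m³ / (0.049 × 4.452 × 10^5 m²) = 0.3461 m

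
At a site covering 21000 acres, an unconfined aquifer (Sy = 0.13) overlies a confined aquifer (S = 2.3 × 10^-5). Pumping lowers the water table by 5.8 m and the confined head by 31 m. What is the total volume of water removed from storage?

ΔV ≈ 6.41 × 10^7 m³

A = 21000 acres = 8.498 × 10^7 m²
Unconfined: ΔV_u = Sy × A × Δh_u = 0.13 × 8.498 × 10^7 × 5.8 = 6.408 × 10^7 m³
Confined: ΔV_c = S × A × Δh_c = 2.3 × 10^-5 × 8.498 × 10^7 × 31 = 60590 m³
Total ΔV = 6.408 × 10^7 + 60590 = 6.414 × 10^7 m³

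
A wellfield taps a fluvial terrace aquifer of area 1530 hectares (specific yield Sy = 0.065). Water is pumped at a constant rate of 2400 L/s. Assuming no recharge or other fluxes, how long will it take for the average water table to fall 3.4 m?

A = 1530 hectares = 1.53 × 10^7 m²
ΔV = Sy × A × Δh = 0.065 × 1.53 × 10^7 × 3.4 = 3.381 × 10^6 m³
Q = 2400 L/s = 2.074 × 10^5 m³/d
t = ΔV / Q = 3.381 × 10^6 m³ / 2.074 × 10^5 m³/d = 16.31 d

t ≈ 16.3 days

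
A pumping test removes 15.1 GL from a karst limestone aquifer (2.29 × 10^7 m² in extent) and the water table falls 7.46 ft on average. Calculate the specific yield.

Δh = 7.46 ft = 2.274 m
ΔV = 15.1 GL = 1.51 × 10^7 m³
Sy = ΔV / (A × Δh) = 1.51 × 10^7 m³ / (2.29 × 10^7 m² × 2.274 m) = 0.29

Sy ≈ 0.29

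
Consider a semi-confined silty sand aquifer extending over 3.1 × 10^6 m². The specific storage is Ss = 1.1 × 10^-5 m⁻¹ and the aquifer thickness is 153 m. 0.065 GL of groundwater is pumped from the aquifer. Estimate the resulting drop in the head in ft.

Δh ≈ 40.9 ft

S = Ss × b = 1.1 × 10^-5 m⁻¹ × 153 m = 1.683 × 10^-3
ΔV = 0.065 GL = 65000 m³
Δh = ΔV / (S × A) = 65000 m³ / (0.001683 × 3.1 × 10^6 m²) = 12.46 m
Δh = 12.46 m = 40.87 ft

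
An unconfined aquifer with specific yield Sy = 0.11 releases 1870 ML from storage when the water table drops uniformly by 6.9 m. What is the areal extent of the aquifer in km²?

ΔV = 1870 ML = 1.87 × 10^6 m³
A = ΔV / (Sy × Δh) = 1.87 × 10^6 / (0.11 × 6.9) = 2.464 × 10^6 m²
A = 2.464 × 10^6 m² = 2.464 km²

A ≈ 2.46 km²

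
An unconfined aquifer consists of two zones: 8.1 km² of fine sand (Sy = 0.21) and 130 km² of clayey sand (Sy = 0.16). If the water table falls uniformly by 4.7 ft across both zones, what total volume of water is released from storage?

A₁ = 8.1 km² = 8.1 × 10^6 m²; A₂ = 130 km² = 1.3 × 10^8 m²
Δh = 4.7 ft = 1.433 m
ΔV₁ = 0.21 × 8.1 × 10^6 × 1.433 = 2.437 × 10^6 m³
ΔV₂ = 0.16 × 1.3 × 10^8 × 1.433 = 2.98 × 10^7 m³
ΔV = ΔV₁ + ΔV₂ = 3.223 × 10^7 m³

ΔV ≈ 3.22 × 10^7 m³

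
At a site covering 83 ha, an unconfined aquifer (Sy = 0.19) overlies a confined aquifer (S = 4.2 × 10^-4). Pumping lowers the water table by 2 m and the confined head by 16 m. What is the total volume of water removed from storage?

ΔV ≈ 3.21 × 10^5 m³

A = 83 ha = 8.3 × 10^5 m²
Unconfined: ΔV_u = Sy × A × Δh_u = 0.19 × 8.3 × 10^5 × 2 = 3.154 × 10^5 m³
Confined: ΔV_c = S × A × Δh_c = 4.2 × 10^-4 × 8.3 × 10^5 × 16 = 5578 m³
Total ΔV = 3.154 × 10^5 + 5578 = 3.21 × 10^5 m³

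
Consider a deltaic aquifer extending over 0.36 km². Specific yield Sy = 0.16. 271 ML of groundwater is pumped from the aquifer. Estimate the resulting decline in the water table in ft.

A = 0.36 km² = 3.6 × 10^5 m²
ΔV = 271 ML = 2.71 × 10^5 m³
Δh = ΔV / (Sy × A) = 2.71 × 10^5 m³ / (0.16 × 3.6 × 10^5 m²) = 4.705 m
Δh = 4.705 m = 15.44 ft

Δh ≈ 15.4 ft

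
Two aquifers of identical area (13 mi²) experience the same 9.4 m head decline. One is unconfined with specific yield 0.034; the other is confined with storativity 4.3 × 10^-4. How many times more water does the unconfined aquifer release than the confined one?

ΔV_u / ΔV_c ≈ 79.1

A = 13 mi² = 3.367 × 10^7 m²
Unconfined: ΔV_u = Sy × A × Δh = 0.034 × 3.367 × 10^7 × 9.4 = 1.076 × 10^7 m³
Confined: ΔV_c = S × A × Δh = 4.3 × 10^-4 × 3.367 × 10^7 × 9.4 = 1.361 × 10^5 m³
Ratio = ΔV_u / ΔV_c = Sy / S = 0.034 / 4.3 × 10^-4 = 79.07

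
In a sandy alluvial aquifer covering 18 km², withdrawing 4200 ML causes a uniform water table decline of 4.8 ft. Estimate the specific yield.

A = 18 km² = 1.8 × 10^7 m²
Δh = 4.8 ft = 1.463 m
ΔV = 4200 ML = 4.2 × 10^6 m³
Sy = ΔV / (A × Δh) = 4.2 × 10^6 m³ / (1.8 × 10^7 m² × 1.463 m) = 0.1595

Sy ≈ 0.16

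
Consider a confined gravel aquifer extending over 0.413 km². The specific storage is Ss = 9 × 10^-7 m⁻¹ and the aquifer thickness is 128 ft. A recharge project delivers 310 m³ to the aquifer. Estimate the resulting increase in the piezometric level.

Δh ≈ 21.4 m

b = 128 ft = 39.01 m
S = Ss × b = 9 × 10^-7 m⁻¹ × 39.01 m = 3.511 × 10^-5
A = 0.413 km² = 4.13 × 10^5 m²
Δh = ΔV / (S × A) = 310 m³ / (3.511 × 10^-5 × 4.13 × 10^5 m²) = 21.38 m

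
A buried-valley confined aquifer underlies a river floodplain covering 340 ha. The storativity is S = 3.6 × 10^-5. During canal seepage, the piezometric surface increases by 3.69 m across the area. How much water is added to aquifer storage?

ΔV ≈ 452 m³

A = 340 ha = 3.4 × 10^6 m²
ΔV = S × A × Δh = 3.6 × 10^-5 × 3.4 × 10^6 m² × 3.69 m = 451.7 m³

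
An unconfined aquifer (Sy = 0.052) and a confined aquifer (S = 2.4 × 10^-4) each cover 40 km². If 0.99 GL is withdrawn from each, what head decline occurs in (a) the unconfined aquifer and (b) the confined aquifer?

Δh_u ≈ 0.476 m; Δh_c ≈ 103 m

A = 40 km² = 4 × 10^7 m²
ΔV = 0.99 GL = 9.9 × 10^5 m³
Unconfined: Δh_u = ΔV/(Sy·A) = 9.9 × 10^5/(0.052 × 4 × 10^7) = 0.476 m
Confined: Δh_c = ΔV/(S·A) = 9.9 × 10^5/(2.4 × 10^-4 × 4 × 10^7) = 103.1 m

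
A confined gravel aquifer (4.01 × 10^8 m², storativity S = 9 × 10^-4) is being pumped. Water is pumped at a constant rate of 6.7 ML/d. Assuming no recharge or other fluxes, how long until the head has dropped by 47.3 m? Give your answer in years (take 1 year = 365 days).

t ≈ 6.98 years

ΔV = S × A × Δh = 9 × 10^-4 × 4.01 × 10^8 × 47.3 = 1.707 × 10^7 m³
Q = 6.7 ML/d = 6700 m³/d
t = ΔV / Q = 1.707 × 10^7 m³ / 6700 m³/d = 2548 d
t = 2548 d ≈ 6.98 years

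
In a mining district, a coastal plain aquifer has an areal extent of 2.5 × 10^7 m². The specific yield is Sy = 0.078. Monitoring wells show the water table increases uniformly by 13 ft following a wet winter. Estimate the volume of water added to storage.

Δh = 13 ft = 3.962 m
ΔV = Sy × A × Δh = 0.078 × 2.5 × 10^7 m² × 3.962 m = 7.727 × 10^6 m³

ΔV ≈ 7.73 × 10^6 m³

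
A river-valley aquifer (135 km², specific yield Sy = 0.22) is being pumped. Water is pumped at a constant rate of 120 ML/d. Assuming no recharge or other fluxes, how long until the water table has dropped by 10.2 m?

A = 135 km² = 1.35 × 10^8 m²
ΔV = Sy × A × Δh = 0.22 × 1.35 × 10^8 × 10.2 = 3.029 × 10^8 m³
Q = 120 ML/d = 1.2 × 10^5 m³/d
t = ΔV / Q = 3.029 × 10^8 m³ / 1.2 × 10^5 m³/d = 2524 d

t ≈ 2520 days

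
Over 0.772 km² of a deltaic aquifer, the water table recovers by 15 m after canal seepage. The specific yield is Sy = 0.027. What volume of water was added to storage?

ΔV ≈ 3.13 × 10^5 m³

A = 0.772 km² = 7.72 × 10^5 m²
ΔV = Sy × A × Δh = 0.027 × 7.72 × 10^5 m² × 15 m = 3.127 × 10^5 m³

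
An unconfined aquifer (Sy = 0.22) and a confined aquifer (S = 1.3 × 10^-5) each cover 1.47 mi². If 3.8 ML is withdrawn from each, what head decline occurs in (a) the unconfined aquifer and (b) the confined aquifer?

Δh_u ≈ 0.00454 m; Δh_c ≈ 76.8 m

A = 1.47 mi² = 3.807 × 10^6 m²
ΔV = 3.8 ML = 3800 m³
Unconfined: Δh_u = ΔV/(Sy·A) = 3800/(0.22 × 3.807 × 10^6) = 0.004537 m
Confined: Δh_c = ΔV/(S·A) = 3800/(1.3 × 10^-5 × 3.807 × 10^6) = 76.78 m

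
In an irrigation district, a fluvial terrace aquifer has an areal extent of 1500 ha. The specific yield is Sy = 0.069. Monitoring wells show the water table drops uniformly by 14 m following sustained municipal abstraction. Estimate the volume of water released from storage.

ΔV ≈ 1.45 × 10^7 m³

A = 1500 ha = 1.5 × 10^7 m²
ΔV = Sy × A × Δh = 0.069 × 1.5 × 10^7 m² × 14 m = 1.449 × 10^7 m³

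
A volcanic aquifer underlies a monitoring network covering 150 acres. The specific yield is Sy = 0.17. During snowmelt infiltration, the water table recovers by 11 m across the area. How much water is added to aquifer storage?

A = 150 acres = 6.07 × 10^5 m²
ΔV = Sy × A × Δh = 0.17 × 6.07 × 10^5 m² × 11 m = 1.135 × 10^6 m³

ΔV ≈ 1.14 × 10^6 m³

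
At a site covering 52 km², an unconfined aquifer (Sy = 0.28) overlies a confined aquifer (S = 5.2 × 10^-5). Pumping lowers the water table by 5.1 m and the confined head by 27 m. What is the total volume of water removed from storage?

A = 52 km² = 5.2 × 10^7 m²
Unconfined: ΔV_u = Sy × A × Δh_u = 0.28 × 5.2 × 10^7 × 5.1 = 7.426 × 10^7 m³
Confined: ΔV_c = S × A × Δh_c = 5.2 × 10^-5 × 5.2 × 10^7 × 27 = 73010 m³
Total ΔV = 7.426 × 10^7 + 73010 = 7.433 × 10^7 m³

ΔV ≈ 7.43 × 10^7 m³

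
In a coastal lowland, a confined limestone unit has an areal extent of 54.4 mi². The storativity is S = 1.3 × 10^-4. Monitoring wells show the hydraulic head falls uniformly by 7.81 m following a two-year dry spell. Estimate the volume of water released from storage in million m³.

A = 54.4 mi² = 1.409 × 10^8 m²
ΔV = S × A × Δh = 1.3 × 10^-4 × 1.409 × 10^8 m² × 7.81 m = 1.431 × 10^5 m³
ΔV = 1.431 × 10^5 m³ = 0.1431 million m³

ΔV ≈ 0.143 million m³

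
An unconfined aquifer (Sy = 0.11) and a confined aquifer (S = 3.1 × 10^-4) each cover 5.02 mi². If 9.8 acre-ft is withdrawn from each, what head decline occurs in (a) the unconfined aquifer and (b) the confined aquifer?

Δh_u ≈ 0.00845 m; Δh_c ≈ 3 m

A = 5.02 mi² = 1.3 × 10^7 m²
ΔV = 9.8 acre-ft = 12090 m³
Unconfined: Δh_u = ΔV/(Sy·A) = 12090/(0.11 × 1.3 × 10^7) = 0.008452 m
Confined: Δh_c = ΔV/(S·A) = 12090/(3.1 × 10^-4 × 1.3 × 10^7) = 2.999 m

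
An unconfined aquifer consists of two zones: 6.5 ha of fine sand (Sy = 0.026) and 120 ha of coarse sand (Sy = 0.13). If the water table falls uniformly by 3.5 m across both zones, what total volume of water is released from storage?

A₁ = 6.5 ha = 65000 m²; A₂ = 120 ha = 1.2 × 10^6 m²
ΔV₁ = 0.026 × 65000 × 3.5 = 5915 m³
ΔV₂ = 0.13 × 1.2 × 10^6 × 3.5 = 5.46 × 10^5 m³
ΔV = ΔV₁ + ΔV₂ = 5.519 × 10^5 m³

ΔV ≈ 5.52 × 10^5 m³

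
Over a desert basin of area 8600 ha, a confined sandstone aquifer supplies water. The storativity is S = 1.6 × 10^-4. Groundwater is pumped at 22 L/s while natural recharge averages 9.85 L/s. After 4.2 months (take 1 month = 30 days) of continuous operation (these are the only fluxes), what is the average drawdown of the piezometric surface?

Δh ≈ 9.61 m

A = 8600 ha = 8.6 × 10^7 m²
Net abstraction = 22 − 9.85 = 12.15 L/s
Q_net = 12.15 L/s = 1050 m³/d
t = 4.2 months = 126 d
ΔV = Q × t = 1050 m³/d × 126 d = 1.323 × 10^5 m³
Δh = ΔV / (S × A) = 1.323 × 10^5 / (1.6 × 10^-4 × 8.6 × 10^7) = 9.613 m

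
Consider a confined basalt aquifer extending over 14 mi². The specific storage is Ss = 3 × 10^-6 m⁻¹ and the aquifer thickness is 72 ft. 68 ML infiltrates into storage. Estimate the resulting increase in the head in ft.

b = 72 ft = 21.95 m
S = Ss × b = 3 × 10^-6 m⁻¹ × 21.95 m = 6.584 × 10^-5
A = 14 mi² = 3.626 × 10^7 m²
ΔV = 68 ML = 68000 m³
Δh = ΔV / (S × A) = 68000 m³ / (6.584 × 10^-5 × 3.626 × 10^7 m²) = 28.48 m
Δh = 28.48 m = 93.45 ft

Δh ≈ 93.5 ft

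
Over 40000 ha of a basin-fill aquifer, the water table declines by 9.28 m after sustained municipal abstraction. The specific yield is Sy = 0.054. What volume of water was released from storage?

A = 40000 ha = 4 × 10^8 m²
ΔV = Sy × A × Δh = 0.054 × 4 × 10^8 m² × 9.28 m = 2.004 × 10^8 m³

ΔV ≈ 2 × 10^8 m³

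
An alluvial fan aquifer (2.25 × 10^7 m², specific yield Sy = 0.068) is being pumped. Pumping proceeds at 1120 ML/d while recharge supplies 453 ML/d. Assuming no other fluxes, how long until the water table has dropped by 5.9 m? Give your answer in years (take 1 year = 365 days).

ΔV = Sy × A × Δh = 0.068 × 2.25 × 10^7 × 5.9 = 9.027 × 10^6 m³
Net withdrawal = 1120 − 453 = 667 ML/d = 6.67 × 10^5 m³/d
t = ΔV / Q = 9.027 × 10^6 m³ / 6.67 × 10^5 m³/d = 13.53 d
t = 13.53 d ≈ 0.03708 years

t ≈ 0.0371 years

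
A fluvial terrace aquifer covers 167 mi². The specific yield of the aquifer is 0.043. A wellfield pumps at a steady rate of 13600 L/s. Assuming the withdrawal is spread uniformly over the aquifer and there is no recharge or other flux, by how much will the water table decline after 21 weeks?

A = 167 mi² = 4.325 × 10^8 m²
Q = 13600 L/s = 1.175 × 10^6 m³/d
t = 21 weeks = 147 d
ΔV = Q × t = 1.175 × 10^6 m³/d × 147 d = 1.727 × 10^8 m³
Δh = ΔV / (Sy × A) = 1.727 × 10^8 / (0.043 × 4.325 × 10^8) = 9.287 m

Δh ≈ 9.29 m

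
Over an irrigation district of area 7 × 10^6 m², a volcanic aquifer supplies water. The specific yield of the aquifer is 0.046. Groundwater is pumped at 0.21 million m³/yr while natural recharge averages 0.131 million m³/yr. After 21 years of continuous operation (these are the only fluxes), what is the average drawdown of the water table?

Δh ≈ 5.15 m

Net abstraction = 0.21 − 0.131 = 0.079 million m³/yr
Q_net = 0.079 million m³/yr = 216.4 m³/d
t = 21 years = 7665 d
ΔV = Q × t = 216.4 m³/d × 7665 d = 1.659 × 10^6 m³
Δh = ΔV / (Sy × A) = 1.659 × 10^6 / (0.046 × 7 × 10^6) = 5.152 m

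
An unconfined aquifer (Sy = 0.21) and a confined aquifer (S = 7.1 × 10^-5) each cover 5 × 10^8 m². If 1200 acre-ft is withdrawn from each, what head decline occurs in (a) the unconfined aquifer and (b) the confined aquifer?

ΔV = 1200 acre-ft = 1.48 × 10^6 m³
Unconfined: Δh_u = ΔV/(Sy·A) = 1.48 × 10^6/(0.21 × 5 × 10^8) = 0.0141 m
Confined: Δh_c = ΔV/(S·A) = 1.48 × 10^6/(7.1 × 10^-5 × 5 × 10^8) = 41.7 m

Δh_u ≈ 0.0141 m; Δh_c ≈ 41.7 m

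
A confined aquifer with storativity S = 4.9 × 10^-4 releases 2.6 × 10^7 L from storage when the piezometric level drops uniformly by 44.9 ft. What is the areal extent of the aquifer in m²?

A ≈ 3.88 × 10^6 m²

Δh = 44.9 ft = 13.69 m
ΔV = 2.6 × 10^7 L = 26000 m³
A = ΔV / (S × Δh) = 26000 / (4.9 × 10^-4 × 13.69) = 3.877 × 10^6 m²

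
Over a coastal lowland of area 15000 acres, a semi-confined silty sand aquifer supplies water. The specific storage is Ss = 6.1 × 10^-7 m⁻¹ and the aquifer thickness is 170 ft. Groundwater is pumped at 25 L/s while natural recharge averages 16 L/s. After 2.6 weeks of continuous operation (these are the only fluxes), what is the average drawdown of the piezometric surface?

b = 170 ft = 51.82 m
S = Ss × b = 6.1 × 10^-7 m⁻¹ × 51.82 m = 3.161 × 10^-5
A = 15000 acres = 6.07 × 10^7 m²
Net abstraction = 25 − 16 = 9 L/s
Q_net = 9 L/s = 777.6 m³/d
t = 2.6 weeks = 18.2 d
ΔV = Q × t = 777.6 m³/d × 18.2 d = 14150 m³
Δh = ΔV / (S × A) = 14150 / (3.161 × 10^-5 × 6.07 × 10^7) = 7.376 m

Δh ≈ 7.38 m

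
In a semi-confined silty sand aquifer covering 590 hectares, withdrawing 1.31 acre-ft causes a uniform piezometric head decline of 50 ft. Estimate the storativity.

S ≈ 1.8 × 10^-5

A = 590 hectares = 5.9 × 10^6 m²
Δh = 50 ft = 15.24 m
ΔV = 1.31 acre-ft = 1616 m³
S = ΔV / (A × Δh) = 1616 m³ / (5.9 × 10^6 m² × 15.24 m) = 1.797 × 10^-5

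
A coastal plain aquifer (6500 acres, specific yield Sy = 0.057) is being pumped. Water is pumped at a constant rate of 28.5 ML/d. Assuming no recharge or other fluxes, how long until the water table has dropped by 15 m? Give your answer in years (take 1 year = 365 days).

t ≈ 2.16 years

A = 6500 acres = 2.63 × 10^7 m²
ΔV = Sy × A × Δh = 0.057 × 2.63 × 10^7 × 15 = 2.249 × 10^7 m³
Q = 28.5 ML/d = 28500 m³/d
t = ΔV / Q = 2.249 × 10^7 m³ / 28500 m³/d = 789.1 d
t = 789.1 d ≈ 2.162 years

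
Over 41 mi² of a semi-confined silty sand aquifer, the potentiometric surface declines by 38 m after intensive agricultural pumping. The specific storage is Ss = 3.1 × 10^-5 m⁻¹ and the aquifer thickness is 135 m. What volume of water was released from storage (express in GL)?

S = Ss × b = 3.1 × 10^-5 m⁻¹ × 135 m = 4.185 × 10^-3
A = 41 mi² = 1.062 × 10^8 m²
ΔV = S × A × Δh = 0.004185 × 1.062 × 10^8 m² × 38 m = 1.689 × 10^7 m³
ΔV = 1.689 × 10^7 m³ = 16.89 GL

ΔV ≈ 16.9 GL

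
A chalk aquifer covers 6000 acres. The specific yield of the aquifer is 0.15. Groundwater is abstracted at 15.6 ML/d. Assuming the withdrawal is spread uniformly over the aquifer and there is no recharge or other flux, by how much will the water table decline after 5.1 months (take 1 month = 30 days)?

Δh ≈ 0.655 m

A = 6000 acres = 2.428 × 10^7 m²
Q = 15.6 ML/d = 15600 m³/d
t = 5.1 months = 153 d
ΔV = Q × t = 15600 m³/d × 153 d = 2.387 × 10^6 m³
Δh = ΔV / (Sy × A) = 2.387 × 10^6 / (0.15 × 2.428 × 10^7) = 0.6553 m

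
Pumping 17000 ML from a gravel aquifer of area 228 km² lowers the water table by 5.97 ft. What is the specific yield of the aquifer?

Sy ≈ 0.041

A = 228 km² = 2.28 × 10^8 m²
Δh = 5.97 ft = 1.82 m
ΔV = 17000 ML = 1.7 × 10^7 m³
Sy = ΔV / (A × Δh) = 1.7 × 10^7 m³ / (2.28 × 10^8 m² × 1.82 m) = 0.04098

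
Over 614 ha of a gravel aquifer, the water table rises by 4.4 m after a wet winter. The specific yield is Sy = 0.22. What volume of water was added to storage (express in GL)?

A = 614 ha = 6.14 × 10^6 m²
ΔV = Sy × A × Δh = 0.22 × 6.14 × 10^6 m² × 4.4 m = 5.944 × 10^6 m³
ΔV = 5.944 × 10^6 m³ = 5.944 GL

ΔV ≈ 5.94 GL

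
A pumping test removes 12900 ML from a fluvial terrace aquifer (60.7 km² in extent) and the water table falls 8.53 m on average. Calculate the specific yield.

Sy ≈ 0.025

A = 60.7 km² = 6.07 × 10^7 m²
ΔV = 12900 ML = 1.29 × 10^7 m³
Sy = ΔV / (A × Δh) = 1.29 × 10^7 m³ / (6.07 × 10^7 m² × 8.53 m) = 0.02491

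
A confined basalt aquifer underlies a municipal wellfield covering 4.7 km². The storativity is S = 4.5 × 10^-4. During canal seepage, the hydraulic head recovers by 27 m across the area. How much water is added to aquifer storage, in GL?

A = 4.7 km² = 4.7 × 10^6 m²
ΔV = S × A × Δh = 4.5 × 10^-4 × 4.7 × 10^6 m² × 27 m = 57100 m³
ΔV = 57100 m³ = 0.05711 GL

ΔV ≈ 0.0571 GL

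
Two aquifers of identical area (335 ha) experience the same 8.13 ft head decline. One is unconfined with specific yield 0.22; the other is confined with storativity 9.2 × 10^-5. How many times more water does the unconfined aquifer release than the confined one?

ΔV_u / ΔV_c ≈ 2390

A = 335 ha = 3.35 × 10^6 m²
Δh = 8.13 ft = 2.478 m
Unconfined: ΔV_u = Sy × A × Δh = 0.22 × 3.35 × 10^6 × 2.478 = 1.826 × 10^6 m³
Confined: ΔV_c = S × A × Δh = 9.2 × 10^-5 × 3.35 × 10^6 × 2.478 = 763.7 m³
Ratio = ΔV_u / ΔV_c = Sy / S = 0.22 / 9.2 × 10^-5 = 2391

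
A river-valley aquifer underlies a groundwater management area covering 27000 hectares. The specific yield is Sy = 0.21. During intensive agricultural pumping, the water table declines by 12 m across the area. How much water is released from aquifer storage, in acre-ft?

A = 27000 hectares = 2.7 × 10^8 m²
ΔV = Sy × A × Δh = 0.21 × 2.7 × 10^8 m² × 12 m = 6.804 × 10^8 m³
ΔV = 6.804 × 10^8 m³ = 5.516 × 10^5 acre-ft

ΔV ≈ 5.52 × 10^5 acre-ft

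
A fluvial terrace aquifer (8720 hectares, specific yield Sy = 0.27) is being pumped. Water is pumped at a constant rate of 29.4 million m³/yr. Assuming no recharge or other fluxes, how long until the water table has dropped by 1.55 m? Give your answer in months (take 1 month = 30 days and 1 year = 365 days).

A = 8720 hectares = 8.72 × 10^7 m²
ΔV = Sy × A × Δh = 0.27 × 8.72 × 10^7 × 1.55 = 3.649 × 10^7 m³
Q = 29.4 million m³/yr = 80550 m³/d
t = ΔV / Q = 3.649 × 10^7 m³ / 80550 m³/d = 453.1 d
t = 453.1 d ≈ 15.1 months

t ≈ 15.1 months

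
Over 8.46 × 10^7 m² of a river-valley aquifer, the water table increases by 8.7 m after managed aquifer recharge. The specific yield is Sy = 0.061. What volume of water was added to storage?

ΔV = Sy × A × Δh = 0.061 × 8.46 × 10^7 m² × 8.7 m = 4.49 × 10^7 m³

ΔV ≈ 4.49 × 10^7 m³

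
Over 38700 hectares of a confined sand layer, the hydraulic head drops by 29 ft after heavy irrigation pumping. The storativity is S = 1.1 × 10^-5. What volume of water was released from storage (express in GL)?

A = 38700 hectares = 3.87 × 10^8 m²
Δh = 29 ft = 8.839 m
ΔV = S × A × Δh = 1.1 × 10^-5 × 3.87 × 10^8 m² × 8.839 m = 37630 m³
ΔV = 37630 m³ = 0.03763 GL

ΔV ≈ 0.0376 GL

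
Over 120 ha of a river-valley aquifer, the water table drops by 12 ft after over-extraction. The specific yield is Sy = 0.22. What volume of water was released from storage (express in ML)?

A = 120 ha = 1.2 × 10^6 m²
Δh = 12 ft = 3.658 m
ΔV = Sy × A × Δh = 0.22 × 1.2 × 10^6 m² × 3.658 m = 9.656 × 10^5 m³
ΔV = 9.656 × 10^5 m³ = 965.6 ML

ΔV ≈ 966 ML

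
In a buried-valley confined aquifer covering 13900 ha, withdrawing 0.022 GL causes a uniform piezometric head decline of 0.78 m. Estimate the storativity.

A = 13900 ha = 1.39 × 10^8 m²
ΔV = 0.022 GL = 22000 m³
S = ΔV / (A × Δh) = 22000 m³ / (1.39 × 10^8 m² × 0.78 m) = 2.029 × 10^-4

S ≈ 2 × 10^-4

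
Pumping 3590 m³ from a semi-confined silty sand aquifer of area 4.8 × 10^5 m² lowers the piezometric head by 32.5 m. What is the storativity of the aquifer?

S ≈ 2.3 × 10^-4

S = ΔV / (A × Δh) = 3590 m³ / (4.8 × 10^5 m² × 32.5 m) = 2.301 × 10^-4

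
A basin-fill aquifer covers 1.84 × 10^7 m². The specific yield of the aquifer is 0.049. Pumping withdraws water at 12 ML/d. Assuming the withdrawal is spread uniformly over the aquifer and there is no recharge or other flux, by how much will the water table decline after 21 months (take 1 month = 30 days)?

Δh ≈ 8.39 m

Q = 12 ML/d = 12000 m³/d
t = 21 months = 630 d
ΔV = Q × t = 12000 m³/d × 630 d = 7.56 × 10^6 m³
Δh = ΔV / (Sy × A) = 7.56 × 10^6 / (0.049 × 1.84 × 10^7) = 8.385 m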